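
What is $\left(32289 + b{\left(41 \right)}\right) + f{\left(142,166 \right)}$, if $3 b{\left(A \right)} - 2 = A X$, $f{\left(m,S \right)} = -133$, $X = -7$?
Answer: $32061$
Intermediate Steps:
$b{\left(A \right)} = \frac{2}{3} - \frac{7 A}{3}$ ($b{\left(A \right)} = \frac{2}{3} + \frac{A \left(-7\right)}{3} = \frac{2}{3} + \frac{\left(-7\right) A}{3} = \frac{2}{3} - \frac{7 A}{3}$)
$\left(32289 + b{\left(41 \right)}\right) + f{\left(142,166 \right)} = \left(32289 + \left(\frac{2}{3} - \frac{287}{3}\right)\right) - 133 = \left(32289 - 95\right) - 133 = 32194 - 133 = 32061$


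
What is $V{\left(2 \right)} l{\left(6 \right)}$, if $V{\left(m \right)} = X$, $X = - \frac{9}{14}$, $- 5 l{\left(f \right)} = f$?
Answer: $\frac{27}{35} \approx 0.77143$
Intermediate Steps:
$l{\left(f \right)} = - \frac{f}{5}$
$X = - \frac{9}{14}$ ($X = \left(-9\right) \frac{1}{14} = - \frac{9}{14} \approx -0.64286$)
$V{\left(m \right)} = - \frac{9}{14}$
$V{\left(2 \right)} l{\left(6 \right)} = - \frac{9 \left(\left(- \frac{1}{5}\right) 6\right)}{14} = \left(- \frac{9}{14}\right) \left(- \frac{6}{5}\right) = \frac{27}{35}$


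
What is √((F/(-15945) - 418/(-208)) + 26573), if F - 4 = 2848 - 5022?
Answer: 5*√29231518168554/165828 ≈ 163.02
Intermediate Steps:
F = -2170 (F = 4 + (2848 - 5022) = 4 - 2174 = -2170)
√((F/(-15945) - 418/(-208)) + 26573) = √((-2170/(-15945) - 418/(-208)) + 26573) = √((-2170*(-1/15945) - 418*(-1/208)) + 26573) = √((434/3189 + 209/104) + 26573) = √(711637/331656 + 26573) = √(8813806525/331656) = 5*√29231518168554/165828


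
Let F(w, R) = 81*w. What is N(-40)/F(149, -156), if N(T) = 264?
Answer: 88/4023 ≈ 0.021874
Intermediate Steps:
N(-40)/F(149, -156) = 264/((81*149)) = 264/12069 = 264*(1/12069) = 88/4023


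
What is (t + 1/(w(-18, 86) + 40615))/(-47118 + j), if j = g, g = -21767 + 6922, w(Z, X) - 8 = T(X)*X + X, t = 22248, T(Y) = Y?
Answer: -1070240041/2980730115 ≈ -0.35905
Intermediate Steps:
w(Z, X) = 8 + X + X² (w(Z, X) = 8 + (X*X + X) = 8 + (X² + X) = 8 + (X + X²) = 8 + X + X²)
g = -14845
j = -14845
(t + 1/(w(-18, 86) + 40615))/(-47118 + j) = (22248 + 1/((8 + 86 + 86²) + 40615))/(-47118 - 14845) = (22248 + 1/((8 + 86 + 7396) + 40615))/(-61963) = (22248 + 1/(7490 + 40615))*(-1/61963) = (22248 + 1/48105)*(-1/61963) = (1070240041/48105)*(-1/61963) = -1070240041/2980730115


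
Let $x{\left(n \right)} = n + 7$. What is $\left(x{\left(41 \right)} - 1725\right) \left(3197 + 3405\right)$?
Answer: $-11071554$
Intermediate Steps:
$x{\left(n \right)} = 7 + n$
$\left(x{\left(41 \right)} - 1725\right) \left(3197 + 3405\right) = \left(\left(7 + 41\right) - 1725\right) \left(3197 + 3405\right) = \left(48 - 1725\right) 6602 = \left(-1677\right) 6602 = -11071554$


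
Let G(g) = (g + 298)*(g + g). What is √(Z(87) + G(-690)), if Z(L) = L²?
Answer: √548529 ≈ 740.63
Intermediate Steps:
G(g) = 2*g*(298 + g) (G(g) = (298 + g)*(2*g) = 2*g*(298 + g))
√(Z(87) + G(-690)) = √(87² + 2*(-690)*(298 - 690)) = √(7569 + 2*(-690)*(-392)) = √(7569 + 540960) = √548529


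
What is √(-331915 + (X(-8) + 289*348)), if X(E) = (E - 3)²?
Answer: I*√231222 ≈ 480.86*I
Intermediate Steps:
X(E) = (-3 + E)²
√(-331915 + (X(-8) + 289*348)) = √(-331915 + ((-3 - 8)² + 289*348)) = √(-331915 + ((-11)² + 100572)) = √(-331915 + (121 + 100572)) = √(-331915 + 100693) = √(-231222) = I*√231222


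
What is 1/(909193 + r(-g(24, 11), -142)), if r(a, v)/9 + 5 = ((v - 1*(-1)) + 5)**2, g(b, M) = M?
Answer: 1/1075612 ≈ 9.2970e-7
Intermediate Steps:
r(a, v) = -45 + 9*(6 + v)**2 (r(a, v) = -45 + 9*((v - 1*(-1)) + 5)**2 = -45 + 9*((v + 1) + 5)**2 = -45 + 9*((1 + v) + 5)**2 = -45 + 9*(6 + v)**2)
1/(909193 + r(-g(24, 11), -142)) = 1/(909193 + (-45 + 9*(6 - 142)**2)) = 1/(909193 + (-45 + 9*(-136)**2)) = 1/(909193 + (-45 + 9*18496)) = 1/(909193 + (-45 + 166464)) = 1/(909193 + 166419) = 1/1075612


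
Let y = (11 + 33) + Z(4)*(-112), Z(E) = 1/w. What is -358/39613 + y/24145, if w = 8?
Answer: -1491104/191291177 ≈ -0.0077949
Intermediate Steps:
Z(E) = ⅛ (Z(E) = 1/8 = ⅛)
y = 30 (y = (11 + 33) + (⅛)*(-112) = 44 - 14 = 30)
-358/39613 + y/24145 = -358/39613 + 30/24145 = -358*1/39613 + 30*(1/24145) = -358/39613 + 6/4829 = -1491104/191291177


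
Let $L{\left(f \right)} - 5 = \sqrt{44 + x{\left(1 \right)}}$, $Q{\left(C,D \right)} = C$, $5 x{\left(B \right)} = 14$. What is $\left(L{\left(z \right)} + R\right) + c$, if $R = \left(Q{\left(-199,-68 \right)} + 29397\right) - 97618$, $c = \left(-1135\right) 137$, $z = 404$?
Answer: $-223910 + \frac{3 \sqrt{130}}{5} \approx -2.239 \cdot 10^{5}$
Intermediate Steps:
$x{\left(B \right)} = \frac{14}{5}$ ($x{\left(B \right)} = \frac{1}{5} \cdot 14 = \frac{14}{5}$)
$c = -155495$
$L{\left(f \right)} = 5 + \frac{3 \sqrt{130}}{5}$ ($L{\left(f \right)} = 5 + \sqrt{44 + \frac{14}{5}} = 5 + \sqrt{\frac{234}{5}} = 5 + \frac{3 \sqrt{130}}{5}$)
$R = -68420$ ($R = \left(-199 + 29397\right) - 97618 = 29198 - 97618 = -68420$)
$\left(L{\left(z \right)} + R\right) + c = \left(\left(5 + \frac{3 \sqrt{130}}{5}\right) - 68420\right) - 155495 = \left(-68415 + \frac{3 \sqrt{130}}{5}\right) - 155495 = -223910 + \frac{3 \sqrt{130}}{5}$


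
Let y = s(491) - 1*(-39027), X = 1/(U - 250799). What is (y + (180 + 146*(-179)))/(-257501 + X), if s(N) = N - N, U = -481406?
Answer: -9572115965/188543519706 ≈ -0.050769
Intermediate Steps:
s(N) = 0
X = -1/732205 (X = 1/(-481406 - 250799) = 1/(-732205) = -1/732205 ≈ -1.3657e-6)
y = 39027 (y = 0 - 1*(-39027) = 0 + 39027 = 39027)
(y + (180 + 146*(-179)))/(-257501 + X) = (39027 + (180 + 146*(-179)))/(-257501 - 1/732205) = (39027 + (180 - 26134))/(-188543519706/732205) = (39027 - 25954)*(-732205/188543519706) = 13073*(-732205/188543519706) = -9572115965/188543519706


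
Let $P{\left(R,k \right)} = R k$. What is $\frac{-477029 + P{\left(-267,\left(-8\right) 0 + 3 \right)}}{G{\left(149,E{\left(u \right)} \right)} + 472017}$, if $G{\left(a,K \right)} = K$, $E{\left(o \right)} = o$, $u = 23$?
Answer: $- \frac{47783}{47204} \approx -1.0123$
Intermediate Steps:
$\frac{-477029 + P{\left(-267,\left(-8\right) 0 + 3 \right)}}{G{\left(149,E{\left(u \right)} \right)} + 472017} = \frac{-477029 - 267 \left(\left(-8\right) 0 + 3\right)}{23 + 472017} = \frac{-477029 - 267 \left(0 + 3\right)}{472040} = \left(-477029 - 801\right) \frac{1}{472040} = \left(-477830\right) \frac{1}{472040} = - \frac{47783}{47204}$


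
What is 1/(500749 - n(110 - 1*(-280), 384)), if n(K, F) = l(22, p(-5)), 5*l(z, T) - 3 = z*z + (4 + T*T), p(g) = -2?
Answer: 1/500650 ≈ 1.9974e-6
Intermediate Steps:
l(z, T) = 7/5 + T²/5 + z²/5 (l(z, T) = ⅗ + (z*z + (4 + T*T))/5 = ⅗ + (z² + (4 + T²))/5 = ⅗ + (4 + T² + z²)/5 = ⅗ + (⅘ + T²/5 + z²/5) = 7/5 + T²/5 + z²/5)
n(K, F) = 99 (n(K, F) = 7/5 + (⅕)*(-2)² + (⅕)*22² = 7/5 + (⅕)*4 + (⅕)*484 = 7/5 + ⅘ + 484/5 = 99)
1/(500749 - n(110 - 1*(-280), 384)) = 1/(500749 - 1*99) = 1/(500749 - 99) = 1/500650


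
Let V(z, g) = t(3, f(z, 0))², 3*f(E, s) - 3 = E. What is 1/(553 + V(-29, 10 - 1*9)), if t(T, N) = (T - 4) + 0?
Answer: 1/554 ≈ 0.0018051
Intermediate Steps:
f(E, s) = 1 + E/3
t(T, N) = -4 + T (t(T, N) = (-4 + T) + 0 = -4 + T)
V(z, g) = 1 (V(z, g) = (-4 + 3)² = (-1)² = 1)
1/(553 + V(-29, 10 - 1*9)) = 1/(553 + 1) = 1/554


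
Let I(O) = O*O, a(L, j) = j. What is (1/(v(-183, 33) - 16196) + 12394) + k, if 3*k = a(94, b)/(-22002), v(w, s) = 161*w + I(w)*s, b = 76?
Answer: 22808840749465/1840313286 ≈ 12394.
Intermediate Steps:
I(O) = O**2
v(w, s) = 161*w + s*w**2 (v(w, s) = 161*w + w**2*s = 161*w + s*w**2)
k = -2/1737 (k = (76/(-22002))/3 = (76*(-1/22002))/3 = (1/3)*(-2/579) = -2/1737 ≈ -0.0011514)
(1/(v(-183, 33) - 16196) + 12394) + k = (1/(-183*(161 + 33*(-183)) - 16196) + 12394) - 2/1737 = (1/(-183*(161 - 6039) - 16196) + 12394) - 2/1737 = (1/(-183*(-5878) - 16196) + 12394) - 2/1737 = (1/(1075674 - 16196) + 12394) - 2/1737 = (1/1059478 + 12394) - 2/1737 = 13131170333/1059478 - 2/1737 = 22808840749465/1840313286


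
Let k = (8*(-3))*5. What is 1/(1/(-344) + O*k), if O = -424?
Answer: 344/17502719 ≈ 1.9654e-5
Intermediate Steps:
k = -120 (k = -24*5 = -120)
1/(1/(-344) + O*k) = 1/(1/(-344) - 424*(-120)) = 1/(-1/344 + 50880) = 1/(17502719/344) = 344/17502719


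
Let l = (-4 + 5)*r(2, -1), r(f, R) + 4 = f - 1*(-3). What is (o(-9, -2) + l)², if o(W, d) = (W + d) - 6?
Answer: 256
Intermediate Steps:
o(W, d) = -6 + W + d
r(f, R) = -1 + f (r(f, R) = -4 + (f - 1*(-3)) = -4 + (f + 3) = -4 + (3 + f) = -1 + f)
l = 1 (l = (-4 + 5)*(-1 + 2) = 1*1 = 1)
(o(-9, -2) + l)² = ((-6 - 9 - 2) + 1)² = (-17 + 1)² = (-16)² = 256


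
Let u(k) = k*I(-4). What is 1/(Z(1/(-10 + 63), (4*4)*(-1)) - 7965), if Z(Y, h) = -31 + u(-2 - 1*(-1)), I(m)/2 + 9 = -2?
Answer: -1/7974 ≈ -0.00012541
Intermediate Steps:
I(m) = -22 (I(m) = -18 + 2*(-2) = -18 - 4 = -22)
u(k) = -22*k (u(k) = k*(-22) = -22*k)
Z(Y, h) = -9 (Z(Y, h) = -31 - 22*(-2 - 1*(-1)) = -31 - 22*(-2 + 1) = -31 - 22*(-1) = -31 + 22 = -9)
1/(Z(1/(-10 + 63), (4*4)*(-1)) - 7965) = 1/(-9 - 7965) = 1/(-7974) = -1/7974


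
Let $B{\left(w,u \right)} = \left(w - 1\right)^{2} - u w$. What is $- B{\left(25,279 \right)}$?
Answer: $6399$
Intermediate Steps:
$B{\left(w,u \right)} = \left(-1 + w\right)^{2} - u w$
$- B{\left(25,279 \right)} = - (\left(-1 + 25\right)^{2} - 279 \cdot 25) = - (24^{2} - 6975) = - (576 - 6975) = \left(-1\right) \left(-6399\right) = 6399$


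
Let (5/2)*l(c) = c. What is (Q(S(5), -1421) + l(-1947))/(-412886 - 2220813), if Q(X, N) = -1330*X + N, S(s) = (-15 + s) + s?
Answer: -22251/13168495 ≈ -0.0016897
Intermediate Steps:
S(s) = -15 + 2*s
l(c) = 2*c/5
Q(X, N) = N - 1330*X
(Q(S(5), -1421) + l(-1947))/(-412886 - 2220813) = ((-1421 - 1330*(-15 + 2*5)) + (⅖)*(-1947))/(-412886 - 2220813) = ((-1421 - 1330*(-15 + 10)) - 3894/5)/(-2633699) = ((-1421 - 1330*(-5)) - 3894/5)*(-1/2633699) = ((-1421 + 6650) - 3894/5)*(-1/2633699) = (5229 - 3894/5)*(-1/2633699) = (22251/5)*(-1/2633699) = -22251/13168495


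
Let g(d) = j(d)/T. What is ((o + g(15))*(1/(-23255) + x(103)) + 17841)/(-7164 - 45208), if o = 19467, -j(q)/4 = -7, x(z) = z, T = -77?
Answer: -517468883117/13397019460 ≈ -38.626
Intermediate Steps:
j(q) = 28 (j(q) = -4*(-7) = 28)
g(d) = -4/11 (g(d) = 28/(-77) = 28*(-1/77) = -4/11)
((o + g(15))*(1/(-23255) + x(103)) + 17841)/(-7164 - 45208) = ((19467 - 4/11)*(1/(-23255) + 103) + 17841)/(-7164 - 45208) = (214133*(-1/23255 + 103)/11 + 17841)/(-52372) = ((214133/11)*(2395264/23255) + 17841)*(-1/52372) = (512905066112/255805 + 17841)*(-1/52372) = (517468883117/255805)*(-1/52372) = -517468883117/13397019460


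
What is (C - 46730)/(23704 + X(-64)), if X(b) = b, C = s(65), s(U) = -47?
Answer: -46777/23640 ≈ -1.9787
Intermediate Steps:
C = -47
(C - 46730)/(23704 + X(-64)) = (-47 - 46730)/(23704 - 64) = -46777/23640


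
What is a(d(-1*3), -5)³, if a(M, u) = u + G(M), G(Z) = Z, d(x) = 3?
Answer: -8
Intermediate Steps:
a(M, u) = M + u (a(M, u) = u + M = M + u)
a(d(-1*3), -5)³ = (3 - 5)³ = (-2)³ = -8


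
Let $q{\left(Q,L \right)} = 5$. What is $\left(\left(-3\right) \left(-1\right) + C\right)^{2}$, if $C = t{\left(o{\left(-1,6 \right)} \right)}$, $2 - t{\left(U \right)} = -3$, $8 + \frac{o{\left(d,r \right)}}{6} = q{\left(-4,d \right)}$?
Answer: $64$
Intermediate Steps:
$o{\left(d,r \right)} = -18$ ($o{\left(d,r \right)} = -48 + 6 \cdot 5 = -48 + 30 = -18$)
$t{\left(U \right)} = 5$ ($t{\left(U \right)} = 2 - -3 = 2 + 3 = 5$)
$C = 5$
$\left(\left(-3\right) \left(-1\right) + C\right)^{2} = \left(\left(-3\right) \left(-1\right) + 5\right)^{2} = \left(3 + 5\right)^{2} = 8^{2} = 64$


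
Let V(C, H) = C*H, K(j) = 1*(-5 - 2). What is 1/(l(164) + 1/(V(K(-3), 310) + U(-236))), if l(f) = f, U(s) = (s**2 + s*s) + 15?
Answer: 109237/17914869 ≈ 0.0060976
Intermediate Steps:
U(s) = 15 + 2*s**2 (U(s) = (s**2 + s**2) + 15 = 2*s**2 + 15 = 15 + 2*s**2)
K(j) = -7 (K(j) = 1*(-7) = -7)
1/(l(164) + 1/(V(K(-3), 310) + U(-236))) = 1/(164 + 1/(-7*310 + (15 + 2*(-236)**2))) = 1/(164 + 1/(-2170 + (15 + 2*55696))) = 1/(164 + 1/(-2170 + (15 + 111392))) = 1/(164 + 1/(-2170 + 111407)) = 1/(164 + 1/109237) = 1/(17914869/109237) = 109237/17914869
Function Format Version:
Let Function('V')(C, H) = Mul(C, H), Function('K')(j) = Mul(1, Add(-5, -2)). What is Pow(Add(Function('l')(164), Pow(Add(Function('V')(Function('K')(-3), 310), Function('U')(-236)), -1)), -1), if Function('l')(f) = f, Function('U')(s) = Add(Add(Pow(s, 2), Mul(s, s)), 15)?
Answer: Rational(109237, 17914869) ≈ 0.0060976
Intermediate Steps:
Function('U')(s) = Add(15, Mul(2, Pow(s, 2))) (Function('U')(s) = Add(Add(Pow(s, 2), Pow(s, 2)), 15) = Add(Mul(2, Pow(s, 2)), 15) = Add(15, Mul(2, Pow(s, 2))))
Function('K')(j) = -7 (Function('K')(j) = Mul(1, -7) = -7)
Pow(Add(Function('l')(164), Pow(Add(Function('V')(Function('K')(-3), 310), Function('U')(-236)), -1)), -1) = Pow(Add(164, Pow(Add(Mul(-7, 310), Add(15, Mul(2, Pow(-236, 2)))), -1)), -1) = Pow(Add(164, Pow(Add(-2170, Add(15, Mul(2, 55696))), -1)), -1) = Pow(Add(164, Pow(Add(-2170, Add(15, 111392)), -1)), -1) = Pow(Add(164, Pow(Add(-2170, 111407), -1)), -1) = Pow(Add(164, Pow(109237, -1)), -1) = Pow(Add(164, Rational(1, 109237)), -1) = Pow(Rational(17914869, 109237), -1) = Rational(109237, 17914869)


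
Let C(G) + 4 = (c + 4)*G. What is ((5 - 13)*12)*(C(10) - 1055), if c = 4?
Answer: 93984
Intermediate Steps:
C(G) = -4 + 8*G (C(G) = -4 + (4 + 4)*G = -4 + 8*G)
((5 - 13)*12)*(C(10) - 1055) = ((5 - 13)*12)*((-4 + 8*10) - 1055) = (-8*12)*((-4 + 80) - 1055) = -96*(76 - 1055) = -96*(-979) = 93984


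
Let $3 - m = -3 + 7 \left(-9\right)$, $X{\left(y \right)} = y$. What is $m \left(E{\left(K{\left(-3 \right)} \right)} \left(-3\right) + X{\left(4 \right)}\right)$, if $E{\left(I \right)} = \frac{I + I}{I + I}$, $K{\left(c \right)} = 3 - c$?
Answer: $69$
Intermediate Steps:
$m = 69$ ($m = 3 - \left(-3 + 7 \left(-9\right)\right) = 3 - \left(-3 - 63\right) = 3 - -66 = 3 + 66 = 69$)
$E{\left(I \right)} = 1$ ($E{\left(I \right)} = \frac{2 I}{2 I} = 2 I \frac{1}{2 I} = 1$)
$m \left(E{\left(K{\left(-3 \right)} \right)} \left(-3\right) + X{\left(4 \right)}\right) = 69 \left(1 \left(-3\right) + 4\right) = 69 \left(-3 + 4\right) = 69 \cdot 1 = 69$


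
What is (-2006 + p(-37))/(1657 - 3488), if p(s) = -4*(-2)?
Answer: 1998/1831 ≈ 1.0912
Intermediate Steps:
p(s) = 8
(-2006 + p(-37))/(1657 - 3488) = (-2006 + 8)/(1657 - 3488) = -1998/(-1831) = -1998*(-1/1831) = 1998/1831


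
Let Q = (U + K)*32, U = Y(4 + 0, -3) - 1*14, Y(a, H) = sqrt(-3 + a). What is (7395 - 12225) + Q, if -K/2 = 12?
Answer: -6014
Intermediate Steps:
K = -24 (K = -2*12 = -24)
U = -13 (U = sqrt(-3 + (4 + 0)) - 1*14 = sqrt(-3 + 4) - 14 = sqrt(1) - 14 = 1 - 14 = -13)
Q = -1184 (Q = (-13 - 24)*32 = -37*32 = -1184)
(7395 - 12225) + Q = (7395 - 12225) - 1184 = -4830 - 1184 = -6014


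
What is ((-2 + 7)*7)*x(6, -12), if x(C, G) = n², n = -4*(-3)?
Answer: 5040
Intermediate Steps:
n = 12
x(C, G) = 144 (x(C, G) = 12² = 144)
((-2 + 7)*7)*x(6, -12) = ((-2 + 7)*7)*144 = (5*7)*144 = 35*144 = 5040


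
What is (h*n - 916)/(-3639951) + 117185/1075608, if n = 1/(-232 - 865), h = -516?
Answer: 52111450287887/477214552831464 ≈ 0.10920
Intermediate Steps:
n = -1/1097 (n = 1/(-1097) = -1/1097 ≈ -0.00091158)
(h*n - 916)/(-3639951) + 117185/1075608 = (-516*(-1/1097) - 916)/(-3639951) + 117185/1075608 = (516/1097 - 916)*(-1/3639951) + 117185*(1/1075608) = -1004336/1097*(-1/3639951) + 117185/1075608 = 1004336/3993026247 + 117185/1075608 = 52111450287887/477214552831464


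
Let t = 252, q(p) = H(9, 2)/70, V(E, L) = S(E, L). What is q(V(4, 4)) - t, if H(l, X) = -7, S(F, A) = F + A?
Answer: -2521/10 ≈ -252.10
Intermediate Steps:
S(F, A) = A + F
V(E, L) = E + L (V(E, L) = L + E = E + L)
q(p) = -1/10 (q(p) = -7/70 = -7*1/70 = -1/10)
q(V(4, 4)) - t = -1/10 - 1*252 = -1/10 - 252 = -2521/10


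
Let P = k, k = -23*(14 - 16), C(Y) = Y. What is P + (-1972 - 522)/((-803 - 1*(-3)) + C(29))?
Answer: 37960/771 ≈ 49.235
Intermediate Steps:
k = 46 (k = -23*(-2) = 46)
P = 46
P + (-1972 - 522)/((-803 - 1*(-3)) + C(29)) = 46 + (-1972 - 522)/((-803 - 1*(-3)) + 29) = 46 - 2494/((-803 + 3) + 29) = 46 - 2494/(-800 + 29) = 46 - 2494/(-771) = 46 - 2494*(-1/771) = 46 + 2494/771 = 37960/771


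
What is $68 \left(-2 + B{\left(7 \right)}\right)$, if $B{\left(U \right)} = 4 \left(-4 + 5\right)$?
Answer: $136$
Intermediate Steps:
$B{\left(U \right)} = 4$ ($B{\left(U \right)} = 4 \cdot 1 = 4$)
$68 \left(-2 + B{\left(7 \right)}\right) = 68 \left(-2 + 4\right) = 68 \cdot 2 = 136$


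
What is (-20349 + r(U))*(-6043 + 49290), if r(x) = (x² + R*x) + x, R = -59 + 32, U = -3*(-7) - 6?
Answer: -887168958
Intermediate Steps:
U = 15 (U = 21 - 6 = 15)
R = -27
r(x) = x² - 26*x (r(x) = (x² - 27*x) + x = x² - 26*x)
(-20349 + r(U))*(-6043 + 49290) = (-20349 + 15*(-26 + 15))*(-6043 + 49290) = (-20349 + 15*(-11))*43247 = (-20349 - 165)*43247 = -20514*43247 = -887168958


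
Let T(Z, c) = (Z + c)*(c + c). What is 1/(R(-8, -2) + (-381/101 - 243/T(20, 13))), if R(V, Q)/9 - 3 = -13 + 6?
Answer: -28886/1157043 ≈ -0.024965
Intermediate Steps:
R(V, Q) = -36 (R(V, Q) = 27 + 9*(-13 + 6) = 27 + 9*(-7) = 27 - 63 = -36)
T(Z, c) = 2*c*(Z + c) (T(Z, c) = (Z + c)*(2*c) = 2*c*(Z + c))
1/(R(-8, -2) + (-381/101 - 243/T(20, 13))) = 1/(-36 + (-381/101 - 243*1/(26*(20 + 13)))) = 1/(-36 + (-381*1/101 - 243/(2*13*33))) = 1/(-36 + (-381/101 - 243/858)) = 1/(-36 + (-381/101 - 243*1/858)) = 1/(-36 + (-381/101 - 81/286)) = 1/(-36 - 117147/28886) = 1/(-1157043/28886) = -28886/1157043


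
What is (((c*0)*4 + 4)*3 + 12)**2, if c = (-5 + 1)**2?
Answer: 576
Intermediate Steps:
c = 16 (c = (-4)**2 = 16)
(((c*0)*4 + 4)*3 + 12)**2 = (((16*0)*4 + 4)*3 + 12)**2 = ((0*4 + 4)*3 + 12)**2 = ((0 + 4)*3 + 12)**2 = (4*3 + 12)**2 = (12 + 12)**2 = 24**2 = 576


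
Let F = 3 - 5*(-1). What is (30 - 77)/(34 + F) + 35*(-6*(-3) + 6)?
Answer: 35233/42 ≈ 838.88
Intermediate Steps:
F = 8 (F = 3 + 5 = 8)
(30 - 77)/(34 + F) + 35*(-6*(-3) + 6) = (30 - 77)/(34 + 8) + 35*(-6*(-3) + 6) = -47/42 + 35*(18 + 6) = -47*1/42 + 35*24 = -47/42 + 840 = 35233/42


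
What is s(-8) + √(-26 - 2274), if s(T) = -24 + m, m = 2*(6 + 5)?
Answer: -2 + 10*I*√23 ≈ -2.0 + 47.958*I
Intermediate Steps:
m = 22 (m = 2*11 = 22)
s(T) = -2 (s(T) = -24 + 22 = -2)
s(-8) + √(-26 - 2274) = -2 + √(-26 - 2274) = -2 + √(-2300) = -2 + 10*I*√23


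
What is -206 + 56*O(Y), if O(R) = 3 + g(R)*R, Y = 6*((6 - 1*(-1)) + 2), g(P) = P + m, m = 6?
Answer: 181402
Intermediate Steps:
g(P) = 6 + P (g(P) = P + 6 = 6 + P)
Y = 54 (Y = 6*((6 + 1) + 2) = 6*(7 + 2) = 6*9 = 54)
O(R) = 3 + R*(6 + R) (O(R) = 3 + (6 + R)*R = 3 + R*(6 + R))
-206 + 56*O(Y) = -206 + 56*(3 + 54*(6 + 54)) = -206 + 56*(3 + 54*60) = -206 + 56*(3 + 3240) = -206 + 56*3243 = -206 + 181608 = 181402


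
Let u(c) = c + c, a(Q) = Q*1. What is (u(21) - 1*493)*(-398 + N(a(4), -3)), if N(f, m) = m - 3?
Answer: 182204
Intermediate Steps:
a(Q) = Q
N(f, m) = -3 + m
u(c) = 2*c
(u(21) - 1*493)*(-398 + N(a(4), -3)) = (2*21 - 1*493)*(-398 + (-3 - 3)) = (42 - 493)*(-398 - 6) = -451*(-404) = 182204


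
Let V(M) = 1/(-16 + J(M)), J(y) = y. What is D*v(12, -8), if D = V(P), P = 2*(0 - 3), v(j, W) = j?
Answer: -6/11 ≈ -0.54545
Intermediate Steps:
P = -6 (P = 2*(-3) = -6)
V(M) = 1/(-16 + M)
D = -1/22 (D = 1/(-16 - 6) = 1/(-22) = -1/22 ≈ -0.045455)
D*v(12, -8) = -1/22*12 = -6/11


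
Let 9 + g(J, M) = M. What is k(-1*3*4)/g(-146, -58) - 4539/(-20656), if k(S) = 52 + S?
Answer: -522127/1383952 ≈ -0.37727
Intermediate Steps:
g(J, M) = -9 + M
k(-1*3*4)/g(-146, -58) - 4539/(-20656) = (52 - 1*3*4)/(-9 - 58) - 4539/(-20656) = (52 - 3*4)/(-67) - 4539*(-1/20656) = (52 - 12)*(-1/67) + 4539/20656 = 40*(-1/67) + 4539/20656 = -40/67 + 4539/20656 = -522127/1383952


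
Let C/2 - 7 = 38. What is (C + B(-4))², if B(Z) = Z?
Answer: 7396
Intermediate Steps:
C = 90 (C = 14 + 2*38 = 14 + 76 = 90)
(C + B(-4))² = (90 - 4)² = 86² = 7396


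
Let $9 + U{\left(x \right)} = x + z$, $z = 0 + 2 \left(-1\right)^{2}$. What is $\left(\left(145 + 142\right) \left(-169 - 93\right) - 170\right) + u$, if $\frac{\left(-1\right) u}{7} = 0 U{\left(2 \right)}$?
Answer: $-75364$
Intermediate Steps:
$z = 2$ ($z = 0 + 2 \cdot 1 = 0 + 2 = 2$)
$U{\left(x \right)} = -7 + x$ ($U{\left(x \right)} = -9 + \left(x + 2\right) = -9 + \left(2 + x\right) = -7 + x$)
$u = 0$ ($u = - 7 \cdot 0 \left(-7 + 2\right) = - 7 \cdot 0 \left(-5\right) = \left(-7\right) 0 = 0$)
$\left(\left(145 + 142\right) \left(-169 - 93\right) - 170\right) + u = \left(\left(145 + 142\right) \left(-169 - 93\right) - 170\right) + 0 = \left(287 \left(-262\right) - 170\right) + 0 = \left(-75194 - 170\right) + 0 = -75364 + 0 = -75364$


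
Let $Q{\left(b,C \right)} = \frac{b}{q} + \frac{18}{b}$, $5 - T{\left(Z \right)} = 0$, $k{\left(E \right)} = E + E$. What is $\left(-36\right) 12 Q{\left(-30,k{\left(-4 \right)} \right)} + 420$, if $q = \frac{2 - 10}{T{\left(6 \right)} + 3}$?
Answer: $- \frac{61404}{5} \approx -12281.0$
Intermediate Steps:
$k{\left(E \right)} = 2 E$
$T{\left(Z \right)} = 5$ ($T{\left(Z \right)} = 5 - 0 = 5 + 0 = 5$)
$q = -1$ ($q = \frac{2 - 10}{5 + 3} = - \frac{8}{8} = \left(-8\right) \frac{1}{8} = -1$)
$Q{\left(b,C \right)} = - b + \frac{18}{b}$ ($Q{\left(b,C \right)} = \frac{b}{-1} + \frac{18}{b} = b \left(-1\right) + \frac{18}{b} = - b + \frac{18}{b}$)
$\left(-36\right) 12 Q{\left(-30,k{\left(-4 \right)} \right)} + 420 = \left(-36\right) 12 \left(\left(-1\right) \left(-30\right) + \frac{18}{-30}\right) + 420 = - 432 \left(30 + 18 \left(- \frac{1}{30}\right)\right) + 420 = - 432 \left(30 - \frac{3}{5}\right) + 420 = \left(-432\right) \frac{147}{5} + 420 = - \frac{63504}{5} + 420 = - \frac{61404}{5}$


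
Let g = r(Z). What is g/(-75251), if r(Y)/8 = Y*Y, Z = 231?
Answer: -38808/6841 ≈ -5.6729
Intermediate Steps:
r(Y) = 8*Y**2 (r(Y) = 8*(Y*Y) = 8*Y**2)
g = 426888 (g = 8*231**2 = 8*53361 = 426888)
g/(-75251) = 426888/(-75251) = 426888*(-1/75251) = -38808/6841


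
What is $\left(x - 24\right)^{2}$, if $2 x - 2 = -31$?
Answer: $\frac{5929}{4} \approx 1482.3$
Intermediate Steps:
$x = - \frac{29}{2}$ ($x = 1 + \frac{1}{2} \left(-31\right) = 1 - \frac{31}{2} = - \frac{29}{2} \approx -14.5$)
$\left(x - 24\right)^{2} = \left(- \frac{29}{2} - 24\right)^{2} = \left(- \frac{77}{2}\right)^{2} = \frac{5929}{4}$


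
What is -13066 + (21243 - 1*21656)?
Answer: -13479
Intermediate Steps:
-13066 + (21243 - 1*21656) = -13066 + (21243 - 21656) = -13066 - 413 = -13479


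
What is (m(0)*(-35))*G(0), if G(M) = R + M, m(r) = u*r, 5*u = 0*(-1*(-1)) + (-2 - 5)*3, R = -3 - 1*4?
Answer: 0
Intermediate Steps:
R = -7 (R = -3 - 4 = -7)
u = -21/5 (u = (0*(-1*(-1)) + (-2 - 5)*3)/5 = (0*1 - 7*3)/5 = (0 - 21)/5 = (1/5)*(-21) = -21/5 ≈ -4.2000)
m(r) = -21*r/5
G(M) = -7 + M
(m(0)*(-35))*G(0) = (-21/5*0*(-35))*(-7 + 0) = (0*(-35))*(-7) = 0*(-7) = 0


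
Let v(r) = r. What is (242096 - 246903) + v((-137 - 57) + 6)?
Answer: -4995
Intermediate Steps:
(242096 - 246903) + v((-137 - 57) + 6) = (242096 - 246903) + ((-137 - 57) + 6) = -4807 + (-194 + 6) = -4807 - 188 = -4995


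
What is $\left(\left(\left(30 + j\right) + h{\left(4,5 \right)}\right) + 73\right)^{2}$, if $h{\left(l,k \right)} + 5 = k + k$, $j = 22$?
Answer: $16900$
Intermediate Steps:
$h{\left(l,k \right)} = -5 + 2 k$ ($h{\left(l,k \right)} = -5 + \left(k + k\right) = -5 + 2 k$)
$\left(\left(\left(30 + j\right) + h{\left(4,5 \right)}\right) + 73\right)^{2} = \left(\left(\left(30 + 22\right) + \left(-5 + 2 \cdot 5\right)\right) + 73\right)^{2} = \left(\left(52 + \left(-5 + 10\right)\right) + 73\right)^{2} = \left(\left(52 + 5\right) + 73\right)^{2} = \left(57 + 73\right)^{2} = 130^{2} = 16900$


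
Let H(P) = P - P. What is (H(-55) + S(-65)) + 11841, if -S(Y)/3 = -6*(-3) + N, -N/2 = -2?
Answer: 11775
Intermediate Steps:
H(P) = 0
N = 4 (N = -2*(-2) = 4)
S(Y) = -66 (S(Y) = -3*(-6*(-3) + 4) = -3*(18 + 4) = -3*22 = -66)
(H(-55) + S(-65)) + 11841 = (0 - 66) + 11841 = -66 + 11841 = 11775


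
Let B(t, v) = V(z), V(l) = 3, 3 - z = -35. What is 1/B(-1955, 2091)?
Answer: 1/3 ≈ 0.33333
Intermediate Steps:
z = 38 (z = 3 - 1*(-35) = 3 + 35 = 38)
B(t, v) = 3
1/B(-1955, 2091) = 1/3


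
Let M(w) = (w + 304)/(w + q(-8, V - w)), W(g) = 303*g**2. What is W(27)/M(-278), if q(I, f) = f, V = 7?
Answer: 1546209/26 ≈ 59470.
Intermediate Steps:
M(w) = 304/7 + w/7 (M(w) = (w + 304)/(w + (7 - w)) = (304 + w)/7 = (304 + w)*(1/7) = 304/7 + w/7)
W(27)/M(-278) = (303*27**2)/(304/7 + (1/7)*(-278)) = (303*729)/(304/7 - 278/7) = 220887/(26/7) = 220887*(7/26) = 1546209/26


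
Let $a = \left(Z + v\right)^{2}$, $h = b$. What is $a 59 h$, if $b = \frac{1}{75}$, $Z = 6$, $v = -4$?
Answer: $\frac{236}{75} \approx 3.1467$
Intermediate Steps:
$b = \frac{1}{75} \approx 0.013333$
$h = \frac{1}{75} \approx 0.013333$
$a = 4$ ($a = \left(6 - 4\right)^{2} = 2^{2} = 4$)
$a 59 h = 4 \cdot 59 \cdot \frac{1}{75} = 236 \cdot \frac{1}{75} = \frac{236}{75}$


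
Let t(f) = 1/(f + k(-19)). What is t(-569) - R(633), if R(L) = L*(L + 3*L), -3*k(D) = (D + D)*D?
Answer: -3893094327/2429 ≈ -1.6028e+6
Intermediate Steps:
k(D) = -2*D²/3 (k(D) = -(D + D)*D/3 = -2*D*D/3 = -2*D²/3)
t(f) = 1/(-722/3 + f) (t(f) = 1/(f - ⅔*(-19)²) = 1/(f - ⅔*361) = 1/(f - 722/3) = 1/(-722/3 + f))
R(L) = 4*L² (R(L) = L*(4*L) = 4*L²)
t(-569) - R(633) = 3/(-722 + 3*(-569)) - 4*633² = 3/(-722 - 1707) - 4*400689 = 3/(-2429) - 1*1602756 = 3*(-1/2429) - 1602756 = -3/2429 - 1602756 = -3893094327/2429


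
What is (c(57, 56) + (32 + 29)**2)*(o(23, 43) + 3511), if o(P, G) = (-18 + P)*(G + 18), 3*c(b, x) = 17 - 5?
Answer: 14214600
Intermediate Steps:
c(b, x) = 4 (c(b, x) = (17 - 5)/3 = (1/3)*12 = 4)
o(P, G) = (-18 + P)*(18 + G)
(c(57, 56) + (32 + 29)**2)*(o(23, 43) + 3511) = (4 + (32 + 29)**2)*((-324 - 18*43 + 18*23 + 43*23) + 3511) = (4 + 61**2)*((-324 - 774 + 414 + 989) + 3511) = (4 + 3721)*(305 + 3511) = 3725*3816 = 14214600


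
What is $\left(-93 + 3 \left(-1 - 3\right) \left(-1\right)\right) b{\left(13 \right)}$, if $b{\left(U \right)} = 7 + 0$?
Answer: $-567$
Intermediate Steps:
$b{\left(U \right)} = 7$
$\left(-93 + 3 \left(-1 - 3\right) \left(-1\right)\right) b{\left(13 \right)} = \left(-93 + 3 \left(-1 - 3\right) \left(-1\right)\right) 7 = \left(-93 + 3 \left(\left(-4\right) \left(-1\right)\right)\right) 7 = \left(-93 + 3 \cdot 4\right) 7 = \left(-93 + 12\right) 7 = \left(-81\right) 7 = -567$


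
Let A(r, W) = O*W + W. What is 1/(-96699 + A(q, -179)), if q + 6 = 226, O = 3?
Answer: -1/97415 ≈ -1.0265e-5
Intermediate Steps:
q = 220 (q = -6 + 226 = 220)
A(r, W) = 4*W (A(r, W) = 3*W + W = 4*W)
1/(-96699 + A(q, -179)) = 1/(-96699 + 4*(-179)) = 1/(-96699 - 716) = 1/(-97415) = -1/97415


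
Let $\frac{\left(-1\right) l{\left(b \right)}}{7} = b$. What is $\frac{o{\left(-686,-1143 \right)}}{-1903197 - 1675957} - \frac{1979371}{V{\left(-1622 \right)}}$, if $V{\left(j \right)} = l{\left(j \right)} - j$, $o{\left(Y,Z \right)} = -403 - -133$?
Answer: $- \frac{3542235064307}{23221551152} \approx -152.54$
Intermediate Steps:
$o{\left(Y,Z \right)} = -270$ ($o{\left(Y,Z \right)} = -403 + 133 = -270$)
$l{\left(b \right)} = - 7 b$
$V{\left(j \right)} = - 8 j$ ($V{\left(j \right)} = - 7 j - j = - 8 j$)
$\frac{o{\left(-686,-1143 \right)}}{-1903197 - 1675957} - \frac{1979371}{V{\left(-1622 \right)}} = - \frac{270}{-1903197 - 1675957} - \frac{1979371}{\left(-8\right) \left(-1622\right)} = - \frac{270}{-1903197 - 1675957} - \frac{1979371}{12976} = - \frac{270}{-3579154} - \frac{1979371}{12976} = \left(-270\right) \left(- \frac{1}{3579154}\right) - \frac{1979371}{12976} = \frac{135}{1789577} - \frac{1979371}{12976} = - \frac{3542235064307}{23221551152}$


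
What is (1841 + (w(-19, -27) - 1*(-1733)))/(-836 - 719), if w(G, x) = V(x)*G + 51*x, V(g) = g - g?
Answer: -2197/1555 ≈ -1.4129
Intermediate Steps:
V(g) = 0
w(G, x) = 51*x (w(G, x) = 0*G + 51*x = 0 + 51*x = 51*x)
(1841 + (w(-19, -27) - 1*(-1733)))/(-836 - 719) = (1841 + (51*(-27) - 1*(-1733)))/(-836 - 719) = (1841 + (-1377 + 1733))/(-1555) = (1841 + 356)*(-1/1555) = 2197*(-1/1555) = -2197/1555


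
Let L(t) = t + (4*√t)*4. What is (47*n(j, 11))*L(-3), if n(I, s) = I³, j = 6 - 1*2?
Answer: -9024 + 48128*I*√3 ≈ -9024.0 + 83360.0*I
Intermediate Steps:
L(t) = t + 16*√t
j = 4 (j = 6 - 2 = 4)
(47*n(j, 11))*L(-3) = (47*4³)*(-3 + 16*√(-3)) = (47*64)*(-3 + 16*(I*√3)) = 3008*(-3 + 16*I*√3) = -9024 + 48128*I*√3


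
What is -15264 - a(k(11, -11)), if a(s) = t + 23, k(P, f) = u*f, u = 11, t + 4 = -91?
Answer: -15192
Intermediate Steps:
t = -95 (t = -4 - 91 = -95)
k(P, f) = 11*f
a(s) = -72 (a(s) = -95 + 23 = -72)
-15264 - a(k(11, -11)) = -15264 - 1*(-72) = -15264 + 72 = -15192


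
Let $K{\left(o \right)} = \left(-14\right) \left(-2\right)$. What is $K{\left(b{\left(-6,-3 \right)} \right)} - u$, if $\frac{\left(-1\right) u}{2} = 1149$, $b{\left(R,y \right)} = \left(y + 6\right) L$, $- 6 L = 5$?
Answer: $2326$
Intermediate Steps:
$L = - \frac{5}{6}$ ($L = \left(- \frac{1}{6}\right) 5 = - \frac{5}{6} \approx -0.83333$)
$b{\left(R,y \right)} = -5 - \frac{5 y}{6}$ ($b{\left(R,y \right)} = \left(y + 6\right) \left(- \frac{5}{6}\right) = \left(6 + y\right) \left(- \frac{5}{6}\right) = -5 - \frac{5 y}{6}$)
$K{\left(o \right)} = 28$
$u = -2298$ ($u = \left(-2\right) 1149 = -2298$)
$K{\left(b{\left(-6,-3 \right)} \right)} - u = 28 - -2298 = 28 + 2298 = 2326$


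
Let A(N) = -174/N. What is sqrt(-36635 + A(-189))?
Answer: I*sqrt(16155629)/21 ≈ 191.4*I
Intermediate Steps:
sqrt(-36635 + A(-189)) = sqrt(-36635 - 174/(-189)) = sqrt(-36635 - 174*(-1/189)) = sqrt(-36635 + 58/63) = sqrt(-2307947/63) = I*sqrt(16155629)/21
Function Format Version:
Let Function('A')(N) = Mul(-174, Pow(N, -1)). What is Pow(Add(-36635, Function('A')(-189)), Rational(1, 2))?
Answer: Mul(Rational(1, 21), I, Pow(16155629, Rational(1, 2))) ≈ Mul(191.40, I)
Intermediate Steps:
Pow(Add(-36635, Function('A')(-189)), Rational(1, 2)) = Pow(Add(-36635, Mul(-174, Pow(-189, -1))), Rational(1, 2)) = Pow(Add(-36635, Mul(-174, Rational(-1, 189))), Rational(1, 2)) = Pow(Add(-36635, Rational(58, 63)), Rational(1, 2)) = Pow(Rational(-2307947, 63), Rational(1, 2)) = Mul(Rational(1, 21), I, Pow(16155629, Rational(1, 2)))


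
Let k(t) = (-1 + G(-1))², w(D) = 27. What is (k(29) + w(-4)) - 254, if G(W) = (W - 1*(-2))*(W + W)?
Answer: -218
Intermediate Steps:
G(W) = 2*W*(2 + W) (G(W) = (W + 2)*(2*W) = (2 + W)*(2*W) = 2*W*(2 + W))
k(t) = 9 (k(t) = (-1 + 2*(-1)*(2 - 1))² = (-1 + 2*(-1)*1)² = (-1 - 2)² = (-3)² = 9)
(k(29) + w(-4)) - 254 = (9 + 27) - 254 = 36 - 254 = -218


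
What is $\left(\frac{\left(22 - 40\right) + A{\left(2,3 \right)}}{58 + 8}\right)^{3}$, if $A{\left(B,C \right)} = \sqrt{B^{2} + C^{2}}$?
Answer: $- \frac{1}{44} + \frac{985 \sqrt{13}}{287496} \approx -0.010374$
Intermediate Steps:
$\left(\frac{\left(22 - 40\right) + A{\left(2,3 \right)}}{58 + 8}\right)^{3} = \left(\frac{\left(22 - 40\right) + \sqrt{2^{2} + 3^{2}}}{58 + 8}\right)^{3} = \left(\frac{\left(22 - 40\right) + \sqrt{4 + 9}}{66}\right)^{3} = \left(\left(-18 + \sqrt{13}\right) \frac{1}{66}\right)^{3} = \left(- \frac{3}{11} + \frac{\sqrt{13}}{66}\right)^{3}$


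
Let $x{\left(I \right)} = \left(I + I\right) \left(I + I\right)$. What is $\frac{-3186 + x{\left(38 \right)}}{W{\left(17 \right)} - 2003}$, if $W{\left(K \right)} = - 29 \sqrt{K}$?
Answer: $- \frac{2593885}{1998856} + \frac{37555 \sqrt{17}}{1998856} \approx -1.2202$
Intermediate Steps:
$x{\left(I \right)} = 4 I^{2}$ ($x{\left(I \right)} = 2 I 2 I = 4 I^{2}$)
$\frac{-3186 + x{\left(38 \right)}}{W{\left(17 \right)} - 2003} = \frac{-3186 + 4 \cdot 38^{2}}{- 29 \sqrt{17} - 2003} = \frac{-3186 + 4 \cdot 1444}{-2003 - 29 \sqrt{17}} = \frac{-3186 + 5776}{-2003 - 29 \sqrt{17}} = \frac{2590}{-2003 - 29 \sqrt{17}}$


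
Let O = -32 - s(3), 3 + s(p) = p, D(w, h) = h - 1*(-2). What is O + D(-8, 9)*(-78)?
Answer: -890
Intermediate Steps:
D(w, h) = 2 + h (D(w, h) = h + 2 = 2 + h)
s(p) = -3 + p
O = -32 (O = -32 - (-3 + 3) = -32 - 1*0 = -32 + 0 = -32)
O + D(-8, 9)*(-78) = -32 + (2 + 9)*(-78) = -32 + 11*(-78) = -32 - 858 = -890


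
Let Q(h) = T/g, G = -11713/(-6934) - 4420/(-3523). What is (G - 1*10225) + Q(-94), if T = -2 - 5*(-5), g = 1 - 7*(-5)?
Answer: -345729749795/33824052 ≈ -10221.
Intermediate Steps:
g = 36 (g = 1 + 35 = 36)
G = 5531783/1879114 (G = -11713*(-1/6934) - 4420*(-1/3523) = 11713/6934 + 340/271 = 5531783/1879114 ≈ 2.9438)
T = 23 (T = -2 + 25 = 23)
Q(h) = 23/36
(G - 1*10225) + Q(-94) = (5531783/1879114 - 1*10225) + 23/36 = (5531783/1879114 - 10225) + 23/36 = -19208408867/1879114 + 23/36 = -345729749795/33824052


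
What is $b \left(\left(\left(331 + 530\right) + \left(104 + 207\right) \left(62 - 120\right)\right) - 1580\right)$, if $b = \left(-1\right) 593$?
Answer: $11122901$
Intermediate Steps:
$b = -593$
$b \left(\left(\left(331 + 530\right) + \left(104 + 207\right) \left(62 - 120\right)\right) - 1580\right) = - 593 \left(\left(\left(331 + 530\right) + \left(104 + 207\right) \left(62 - 120\right)\right) - 1580\right) = - 593 \left(\left(861 + 311 \left(-58\right)\right) - 1580\right) = - 593 \left(\left(861 - 18038\right) - 1580\right) = - 593 \left(-17177 - 1580\right) = \left(-593\right) \left(-18757\right) = 11122901$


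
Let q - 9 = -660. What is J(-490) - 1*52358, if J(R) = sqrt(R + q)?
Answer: -52358 + I*sqrt(1141) ≈ -52358.0 + 33.779*I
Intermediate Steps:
q = -651 (q = 9 - 660 = -651)
J(R) = sqrt(-651 + R) (J(R) = sqrt(R - 651) = sqrt(-651 + R))
J(-490) - 1*52358 = sqrt(-651 - 490) - 1*52358 = sqrt(-1141) - 52358 = I*sqrt(1141) - 52358 = -52358 + I*sqrt(1141)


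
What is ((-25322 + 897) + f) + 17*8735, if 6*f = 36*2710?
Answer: 140330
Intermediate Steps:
f = 16260 (f = (36*2710)/6 = (⅙)*97560 = 16260)
((-25322 + 897) + f) + 17*8735 = ((-25322 + 897) + 16260) + 17*8735 = (-24425 + 16260) + 148495 = -8165 + 148495 = 140330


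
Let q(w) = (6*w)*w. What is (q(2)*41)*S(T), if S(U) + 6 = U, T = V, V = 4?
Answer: -1968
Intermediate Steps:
T = 4
S(U) = -6 + U
q(w) = 6*w**2
(q(2)*41)*S(T) = ((6*2**2)*41)*(-6 + 4) = ((6*4)*41)*(-2) = (24*41)*(-2) = 984*(-2) = -1968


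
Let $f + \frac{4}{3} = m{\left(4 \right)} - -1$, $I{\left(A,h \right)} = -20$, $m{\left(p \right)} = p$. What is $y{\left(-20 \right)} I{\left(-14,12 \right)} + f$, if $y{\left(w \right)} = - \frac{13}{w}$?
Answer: $- \frac{28}{3} \approx -9.3333$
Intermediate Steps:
$f = \frac{11}{3}$ ($f = - \frac{4}{3} + \left(4 - -1\right) = - \frac{4}{3} + \left(4 + 1\right) = - \frac{4}{3} + 5 = \frac{11}{3} \approx 3.6667$)
$y{\left(-20 \right)} I{\left(-14,12 \right)} + f = - \frac{13}{-20} \left(-20\right) + \frac{11}{3} = \left(-13\right) \left(- \frac{1}{20}\right) \left(-20\right) + \frac{11}{3} = \frac{13}{20} \left(-20\right) + \frac{11}{3} = -13 + \frac{11}{3} = - \frac{28}{3}$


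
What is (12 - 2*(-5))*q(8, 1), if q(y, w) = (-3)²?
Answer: 198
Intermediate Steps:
q(y, w) = 9
(12 - 2*(-5))*q(8, 1) = (12 - 2*(-5))*9 = (12 + 10)*9 = 22*9 = 198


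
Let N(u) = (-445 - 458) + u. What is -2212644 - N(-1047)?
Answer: -2210694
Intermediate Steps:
N(u) = -903 + u
-2212644 - N(-1047) = -2212644 - (-903 - 1047) = -2212644 - 1*(-1950) = -2212644 + 1950 = -2210694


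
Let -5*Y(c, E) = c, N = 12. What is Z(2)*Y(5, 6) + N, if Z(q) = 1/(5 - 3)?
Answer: 23/2 ≈ 11.500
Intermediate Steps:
Y(c, E) = -c/5
Z(q) = ½ (Z(q) = 1/2 = ½)
Z(2)*Y(5, 6) + N = (-⅕*5)/2 + 12 = (½)*(-1) + 12 = -½ + 12 = 23/2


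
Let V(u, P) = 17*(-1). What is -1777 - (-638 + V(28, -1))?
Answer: -1122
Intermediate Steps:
V(u, P) = -17
-1777 - (-638 + V(28, -1)) = -1777 - (-638 - 17) = -1777 - 1*(-655) = -1777 + 655 = -1122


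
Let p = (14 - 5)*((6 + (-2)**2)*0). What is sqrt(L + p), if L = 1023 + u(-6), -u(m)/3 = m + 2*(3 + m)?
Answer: sqrt(1059) ≈ 32.542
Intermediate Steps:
p = 0 (p = 9*((6 + 4)*0) = 9*(10*0) = 9*0 = 0)
u(m) = -18 - 9*m (u(m) = -3*(m + 2*(3 + m)) = -3*(m + (6 + 2*m)) = -3*(6 + 3*m) = -18 - 9*m)
L = 1059 (L = 1023 + (-18 - 9*(-6)) = 1023 + (-18 + 54) = 1023 + 36 = 1059)
sqrt(L + p) = sqrt(1059 + 0) = sqrt(1059)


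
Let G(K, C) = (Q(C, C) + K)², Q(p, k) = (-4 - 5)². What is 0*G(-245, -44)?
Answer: 0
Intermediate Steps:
Q(p, k) = 81 (Q(p, k) = (-9)² = 81)
G(K, C) = (81 + K)²
0*G(-245, -44) = 0*(81 - 245)² = 0*(-164)² = 0*26896 = 0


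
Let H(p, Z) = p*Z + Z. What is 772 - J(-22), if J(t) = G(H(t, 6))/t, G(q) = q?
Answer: 8429/11 ≈ 766.27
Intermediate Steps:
H(p, Z) = Z + Z*p (H(p, Z) = Z*p + Z = Z + Z*p)
J(t) = (6 + 6*t)/t (J(t) = (6*(1 + t))/t = (6 + 6*t)/t)
772 - J(-22) = 772 - (6 + 6/(-22)) = 772 - (6 + 6*(-1/22)) = 772 - (6 - 3/11) = 772 - 1*63/11 = 772 - 63/11 = 8429/11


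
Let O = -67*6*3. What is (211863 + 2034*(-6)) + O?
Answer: 198453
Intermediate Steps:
O = -1206 (O = -402*3 = -1206)
(211863 + 2034*(-6)) + O = (211863 + 2034*(-6)) - 1206 = (211863 - 12204) - 1206 = 199659 - 1206 = 198453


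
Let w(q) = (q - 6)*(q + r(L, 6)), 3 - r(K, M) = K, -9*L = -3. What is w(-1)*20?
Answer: -700/3 ≈ -233.33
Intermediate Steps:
L = ⅓ (L = -⅑*(-3) = ⅓ ≈ 0.33333)
r(K, M) = 3 - K
w(q) = (-6 + q)*(8/3 + q) (w(q) = (q - 6)*(q + (3 - 1*⅓)) = (-6 + q)*(q + (3 - ⅓)) = (-6 + q)*(q + 8/3) = (-6 + q)*(8/3 + q))
w(-1)*20 = (-16 + (-1)² - 10/3*(-1))*20 = (-16 + 1 + 10/3)*20 = -35/3*20 = -700/3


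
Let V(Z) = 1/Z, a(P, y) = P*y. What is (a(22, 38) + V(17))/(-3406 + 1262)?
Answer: -14213/36448 ≈ -0.38995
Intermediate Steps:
V(Z) = 1/Z
(a(22, 38) + V(17))/(-3406 + 1262) = (22*38 + 1/17)/(-3406 + 1262) = (836 + 1/17)/(-2144) = (14213/17)*(-1/2144) = -14213/36448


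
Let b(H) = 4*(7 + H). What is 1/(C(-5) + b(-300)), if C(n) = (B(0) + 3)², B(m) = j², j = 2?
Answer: -1/1123 ≈ -0.00089047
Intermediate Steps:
B(m) = 4 (B(m) = 2² = 4)
b(H) = 28 + 4*H
C(n) = 49 (C(n) = (4 + 3)² = 7² = 49)
1/(C(-5) + b(-300)) = 1/(49 + (28 + 4*(-300))) = 1/(49 + (28 - 1200)) = 1/(49 - 1172) = 1/(-1123) = -1/1123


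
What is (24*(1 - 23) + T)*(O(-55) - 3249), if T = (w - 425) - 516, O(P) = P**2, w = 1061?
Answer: 91392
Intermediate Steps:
T = 120 (T = (1061 - 425) - 516 = 636 - 516 = 120)
(24*(1 - 23) + T)*(O(-55) - 3249) = (24*(1 - 23) + 120)*((-55)**2 - 3249) = (24*(-22) + 120)*(3025 - 3249) = (-528 + 120)*(-224) = -408*(-224) = 91392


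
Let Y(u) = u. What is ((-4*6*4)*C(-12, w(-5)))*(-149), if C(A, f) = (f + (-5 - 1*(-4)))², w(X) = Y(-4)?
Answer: 357600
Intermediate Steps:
w(X) = -4
C(A, f) = (-1 + f)² (C(A, f) = (f + (-5 + 4))² = (f - 1)² = (-1 + f)²)
((-4*6*4)*C(-12, w(-5)))*(-149) = ((-4*6*4)*(-1 - 4)²)*(-149) = (-24*4*(-5)²)*(-149) = -96*25*(-149) = -2400*(-149) = 357600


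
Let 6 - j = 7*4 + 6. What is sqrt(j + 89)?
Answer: sqrt(61) ≈ 7.8102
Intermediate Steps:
j = -28 (j = 6 - (7*4 + 6) = 6 - (28 + 6) = 6 - 1*34 = 6 - 34 = -28)
sqrt(j + 89) = sqrt(-28 + 89) = sqrt(61)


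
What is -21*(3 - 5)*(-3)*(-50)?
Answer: 6300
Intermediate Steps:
-21*(3 - 5)*(-3)*(-50) = -(-42)*(-3)*(-50) = -21*6*(-50) = -126*(-50) = 6300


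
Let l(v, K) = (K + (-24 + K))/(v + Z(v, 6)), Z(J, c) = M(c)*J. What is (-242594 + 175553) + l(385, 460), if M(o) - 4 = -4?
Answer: -3687127/55 ≈ -67039.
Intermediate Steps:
M(o) = 0 (M(o) = 4 - 4 = 0)
Z(J, c) = 0 (Z(J, c) = 0*J = 0)
l(v, K) = (-24 + 2*K)/v (l(v, K) = (K + (-24 + K))/(v + 0) = (-24 + 2*K)/v)
(-242594 + 175553) + l(385, 460) = (-242594 + 175553) + 2*(-12 + 460)/385 = -67041 + 2*(1/385)*448 = -67041 + 128/55 = -3687127/55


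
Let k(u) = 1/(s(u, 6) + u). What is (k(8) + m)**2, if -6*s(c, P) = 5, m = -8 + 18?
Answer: 190096/1849 ≈ 102.81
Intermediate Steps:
m = 10
s(c, P) = -5/6 (s(c, P) = -1/6*5 = -5/6)
k(u) = 1/(-5/6 + u)
(k(8) + m)**2 = (6/(-5 + 6*8) + 10)**2 = (6/(-5 + 48) + 10)**2 = (6/43 + 10)**2 = (436/43)**2 = 190096/1849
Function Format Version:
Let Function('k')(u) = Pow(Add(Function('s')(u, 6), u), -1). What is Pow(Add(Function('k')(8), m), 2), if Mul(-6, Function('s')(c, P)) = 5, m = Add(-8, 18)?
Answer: Rational(190096, 1849) ≈ 102.81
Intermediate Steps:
m = 10
Function('s')(c, P) = Rational(-5, 6) (Function('s')(c, P) = Mul(Rational(-1, 6), 5) = Rational(-5, 6))
Function('k')(u) = Pow(Add(Rational(-5, 6), u), -1)
Pow(Add(Function('k')(8), m), 2) = Pow(Add(Mul(6, Pow(Add(-5, Mul(6, 8)), -1)), 10), 2) = Pow(Add(Mul(6, Pow(Add(-5, 48), -1)), 10), 2) = Pow(Add(Mul(6, Pow(43, -1)), 10), 2) = Pow(Add(Mul(6, Rational(1, 43)), 10), 2) = Pow(Add(Rational(6, 43), 10), 2) = Pow(Rational(436, 43), 2) = Rational(190096, 1849)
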